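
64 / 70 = 32 / 35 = 0.91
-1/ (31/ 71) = -71/ 31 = -2.29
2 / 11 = 0.18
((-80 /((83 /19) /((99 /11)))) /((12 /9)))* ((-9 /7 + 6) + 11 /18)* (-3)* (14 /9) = 254980 /83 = 3072.05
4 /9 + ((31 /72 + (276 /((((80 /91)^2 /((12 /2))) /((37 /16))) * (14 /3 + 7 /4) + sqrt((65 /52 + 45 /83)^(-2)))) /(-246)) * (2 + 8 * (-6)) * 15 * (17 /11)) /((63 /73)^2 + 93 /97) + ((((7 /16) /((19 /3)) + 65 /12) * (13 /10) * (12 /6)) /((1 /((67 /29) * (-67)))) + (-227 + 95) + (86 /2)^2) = 1277894494088957171 /174220584858047760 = 7.33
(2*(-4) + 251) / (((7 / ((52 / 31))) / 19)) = 240084 / 217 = 1106.38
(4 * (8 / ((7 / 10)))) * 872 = 279040 / 7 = 39862.86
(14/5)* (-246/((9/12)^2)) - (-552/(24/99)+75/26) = 409337/390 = 1049.58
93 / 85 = 1.09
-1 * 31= -31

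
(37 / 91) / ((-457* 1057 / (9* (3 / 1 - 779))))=258408 / 43957459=0.01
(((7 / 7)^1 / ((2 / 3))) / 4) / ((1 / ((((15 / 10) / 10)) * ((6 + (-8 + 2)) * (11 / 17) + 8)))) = 9 / 20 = 0.45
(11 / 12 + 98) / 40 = 1187 / 480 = 2.47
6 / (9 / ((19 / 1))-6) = -38 / 35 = -1.09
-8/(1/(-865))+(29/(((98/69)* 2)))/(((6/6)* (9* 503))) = 2046687547/295764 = 6920.00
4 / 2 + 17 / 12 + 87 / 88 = 4.41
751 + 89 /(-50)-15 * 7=32211 /50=644.22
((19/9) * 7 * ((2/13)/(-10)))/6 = -0.04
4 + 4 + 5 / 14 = 117 / 14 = 8.36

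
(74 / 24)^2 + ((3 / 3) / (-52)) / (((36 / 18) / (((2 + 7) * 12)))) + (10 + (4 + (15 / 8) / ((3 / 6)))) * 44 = 1477885 / 1872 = 789.47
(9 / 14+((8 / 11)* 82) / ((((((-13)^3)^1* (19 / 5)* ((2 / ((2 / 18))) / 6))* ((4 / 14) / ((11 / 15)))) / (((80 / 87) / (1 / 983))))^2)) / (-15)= -17267928108232649 / 224341766162505810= -0.08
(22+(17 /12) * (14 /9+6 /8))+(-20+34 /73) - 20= -449957 /31536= -14.27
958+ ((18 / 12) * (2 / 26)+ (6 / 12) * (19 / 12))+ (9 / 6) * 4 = 301051 / 312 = 964.91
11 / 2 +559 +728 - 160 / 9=22945 / 18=1274.72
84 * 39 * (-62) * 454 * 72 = -6639325056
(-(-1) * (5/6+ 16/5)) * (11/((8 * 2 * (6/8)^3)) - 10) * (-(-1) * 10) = -27346/81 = -337.60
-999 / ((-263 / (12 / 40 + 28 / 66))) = 2.75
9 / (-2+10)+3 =33 / 8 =4.12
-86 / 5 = -17.20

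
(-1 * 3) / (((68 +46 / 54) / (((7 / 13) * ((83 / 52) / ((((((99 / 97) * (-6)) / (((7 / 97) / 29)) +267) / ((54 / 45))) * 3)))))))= 109809 / 16082413490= 0.00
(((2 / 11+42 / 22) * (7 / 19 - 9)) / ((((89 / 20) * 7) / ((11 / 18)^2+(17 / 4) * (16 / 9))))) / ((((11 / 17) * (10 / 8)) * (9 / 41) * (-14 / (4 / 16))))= 482436914 / 1044129933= 0.46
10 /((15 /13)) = 26 /3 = 8.67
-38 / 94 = -19 / 47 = -0.40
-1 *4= -4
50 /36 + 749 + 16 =13795 /18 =766.39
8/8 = 1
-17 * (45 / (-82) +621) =-864909 / 82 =-10547.67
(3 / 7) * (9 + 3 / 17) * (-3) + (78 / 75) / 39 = -105062 / 8925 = -11.77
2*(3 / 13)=6 / 13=0.46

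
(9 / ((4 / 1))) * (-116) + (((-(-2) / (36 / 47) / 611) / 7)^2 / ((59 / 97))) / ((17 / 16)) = -175593826475 / 672773283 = -261.00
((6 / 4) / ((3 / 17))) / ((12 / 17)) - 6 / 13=3613 / 312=11.58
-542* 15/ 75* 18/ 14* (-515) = 502434/ 7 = 71776.29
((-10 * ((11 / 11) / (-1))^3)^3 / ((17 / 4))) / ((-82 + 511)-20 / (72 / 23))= 72000 / 129319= 0.56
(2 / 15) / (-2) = -1 / 15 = -0.07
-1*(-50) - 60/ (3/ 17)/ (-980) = 2467/ 49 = 50.35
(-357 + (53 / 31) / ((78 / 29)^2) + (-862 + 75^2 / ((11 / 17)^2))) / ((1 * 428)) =28.54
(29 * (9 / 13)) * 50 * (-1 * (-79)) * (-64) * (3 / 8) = -24742800 / 13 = -1903292.31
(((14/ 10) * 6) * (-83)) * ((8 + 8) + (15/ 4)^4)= -95378703/ 640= -149029.22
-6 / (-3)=2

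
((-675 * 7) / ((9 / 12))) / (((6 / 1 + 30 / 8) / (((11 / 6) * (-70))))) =1078000 / 13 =82923.08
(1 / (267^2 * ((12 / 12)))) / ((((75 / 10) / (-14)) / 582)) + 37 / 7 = 13150441 / 2495115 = 5.27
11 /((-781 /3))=-3 /71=-0.04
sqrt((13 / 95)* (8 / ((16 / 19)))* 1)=sqrt(130) / 10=1.14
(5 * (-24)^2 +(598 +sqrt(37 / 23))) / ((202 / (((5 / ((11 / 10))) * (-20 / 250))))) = -6.26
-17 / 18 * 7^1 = -119 / 18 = -6.61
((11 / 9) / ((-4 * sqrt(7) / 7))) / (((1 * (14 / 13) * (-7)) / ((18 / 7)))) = 143 * sqrt(7) / 1372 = 0.28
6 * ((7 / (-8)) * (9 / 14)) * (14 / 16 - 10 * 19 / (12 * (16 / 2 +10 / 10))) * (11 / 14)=2101 / 896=2.34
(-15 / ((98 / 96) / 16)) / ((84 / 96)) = -92160 / 343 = -268.69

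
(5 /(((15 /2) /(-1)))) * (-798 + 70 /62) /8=24703 /372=66.41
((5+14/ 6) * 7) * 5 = 770/ 3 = 256.67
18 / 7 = 2.57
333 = 333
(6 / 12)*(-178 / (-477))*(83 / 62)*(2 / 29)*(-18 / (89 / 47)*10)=-78020 / 47647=-1.64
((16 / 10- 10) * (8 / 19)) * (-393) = 132048 / 95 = 1389.98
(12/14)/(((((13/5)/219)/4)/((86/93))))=753360/2821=267.05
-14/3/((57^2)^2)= -14/31668003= -0.00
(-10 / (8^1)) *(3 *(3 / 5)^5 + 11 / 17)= -11692 / 10625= -1.10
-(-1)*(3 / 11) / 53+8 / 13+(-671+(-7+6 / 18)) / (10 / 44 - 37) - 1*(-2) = 387181001 / 18394233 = 21.05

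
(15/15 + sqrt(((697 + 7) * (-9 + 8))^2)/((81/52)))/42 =36689/3402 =10.78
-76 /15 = -5.07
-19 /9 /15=-0.14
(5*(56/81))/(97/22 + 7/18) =616/855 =0.72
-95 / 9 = -10.56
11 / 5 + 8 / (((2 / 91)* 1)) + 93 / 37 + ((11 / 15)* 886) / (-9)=296.52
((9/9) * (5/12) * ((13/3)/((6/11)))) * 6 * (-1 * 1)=-715/36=-19.86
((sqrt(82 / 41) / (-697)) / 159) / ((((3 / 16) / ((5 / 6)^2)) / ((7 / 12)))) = -0.00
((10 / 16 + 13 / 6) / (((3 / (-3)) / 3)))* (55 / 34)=-3685 / 272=-13.55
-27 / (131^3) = -27 / 2248091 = -0.00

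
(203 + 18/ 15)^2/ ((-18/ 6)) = -1042441/ 75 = -13899.21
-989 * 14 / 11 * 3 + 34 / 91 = -3779584 / 1001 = -3775.81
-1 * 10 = -10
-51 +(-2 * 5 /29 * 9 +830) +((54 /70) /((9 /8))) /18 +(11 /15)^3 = 531882418 /685125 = 776.33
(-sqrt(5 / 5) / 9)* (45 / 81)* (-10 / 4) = 25 / 162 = 0.15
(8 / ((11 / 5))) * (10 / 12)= 100 / 33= 3.03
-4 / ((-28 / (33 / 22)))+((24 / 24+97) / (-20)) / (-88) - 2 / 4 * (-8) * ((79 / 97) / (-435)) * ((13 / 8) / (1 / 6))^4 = -934435025 / 13862464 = -67.41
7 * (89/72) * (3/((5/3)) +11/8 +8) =92827/960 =96.69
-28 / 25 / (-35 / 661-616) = 2644 / 1454325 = 0.00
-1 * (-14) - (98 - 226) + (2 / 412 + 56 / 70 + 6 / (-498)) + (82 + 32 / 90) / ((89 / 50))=12946352357 / 68477490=189.06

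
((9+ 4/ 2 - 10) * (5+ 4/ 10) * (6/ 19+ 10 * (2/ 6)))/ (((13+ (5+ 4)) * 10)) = 468/ 5225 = 0.09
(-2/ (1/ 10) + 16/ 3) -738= -2258/ 3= -752.67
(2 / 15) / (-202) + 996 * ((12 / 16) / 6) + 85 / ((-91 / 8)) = 32267803 / 275730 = 117.03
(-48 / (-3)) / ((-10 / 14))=-112 / 5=-22.40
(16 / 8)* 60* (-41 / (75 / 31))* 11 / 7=-111848 / 35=-3195.66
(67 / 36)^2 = 4489 / 1296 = 3.46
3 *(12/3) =12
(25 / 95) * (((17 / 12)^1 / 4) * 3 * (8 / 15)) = 17 / 114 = 0.15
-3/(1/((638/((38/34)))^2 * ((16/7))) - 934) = 0.00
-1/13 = -0.08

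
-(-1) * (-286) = -286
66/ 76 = 0.87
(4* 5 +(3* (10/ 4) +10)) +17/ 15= 1159/ 30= 38.63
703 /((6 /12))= 1406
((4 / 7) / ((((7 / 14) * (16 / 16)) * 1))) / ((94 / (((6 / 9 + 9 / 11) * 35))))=980 / 1551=0.63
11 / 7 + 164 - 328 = -1137 / 7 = -162.43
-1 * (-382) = 382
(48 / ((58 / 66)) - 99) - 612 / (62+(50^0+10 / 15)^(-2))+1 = -53.19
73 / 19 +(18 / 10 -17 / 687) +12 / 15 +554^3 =11097103916789 / 65265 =170031470.42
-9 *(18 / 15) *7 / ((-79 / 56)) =21168 / 395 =53.59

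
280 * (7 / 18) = 980 / 9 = 108.89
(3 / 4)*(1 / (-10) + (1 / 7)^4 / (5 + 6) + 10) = 7844097 / 1056440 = 7.43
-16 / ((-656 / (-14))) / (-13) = 14 / 533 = 0.03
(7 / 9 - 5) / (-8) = 19 / 36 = 0.53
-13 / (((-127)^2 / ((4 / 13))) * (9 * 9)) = -4 / 1306449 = -0.00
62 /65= 0.95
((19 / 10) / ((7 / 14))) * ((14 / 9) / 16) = 133 / 360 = 0.37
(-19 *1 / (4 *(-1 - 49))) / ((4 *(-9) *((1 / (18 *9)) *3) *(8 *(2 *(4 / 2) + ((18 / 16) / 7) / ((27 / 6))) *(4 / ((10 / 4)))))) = -399 / 144640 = -0.00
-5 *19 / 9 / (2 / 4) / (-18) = 95 / 81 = 1.17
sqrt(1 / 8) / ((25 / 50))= sqrt(2) / 2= 0.71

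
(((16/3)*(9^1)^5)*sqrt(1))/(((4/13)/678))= 693943848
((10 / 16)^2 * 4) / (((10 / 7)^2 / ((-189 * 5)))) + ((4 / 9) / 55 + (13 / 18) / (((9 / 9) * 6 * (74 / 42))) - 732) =-1706007643 / 1172160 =-1455.44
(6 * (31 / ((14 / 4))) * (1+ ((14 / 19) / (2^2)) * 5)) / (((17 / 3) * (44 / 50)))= 509175 / 24871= 20.47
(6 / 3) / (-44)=-0.05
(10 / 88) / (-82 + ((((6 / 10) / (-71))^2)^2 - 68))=-79411503125 / 104823184121436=-0.00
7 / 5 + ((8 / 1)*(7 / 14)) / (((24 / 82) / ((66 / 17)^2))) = 299683 / 1445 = 207.39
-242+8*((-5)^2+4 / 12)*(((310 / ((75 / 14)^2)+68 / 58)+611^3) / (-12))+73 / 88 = -99540647432396783 / 25839000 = -3852341322.51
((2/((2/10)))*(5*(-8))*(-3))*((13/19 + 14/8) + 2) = 101100/19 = 5321.05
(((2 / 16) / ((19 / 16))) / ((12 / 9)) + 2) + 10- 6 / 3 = 383 / 38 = 10.08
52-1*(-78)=130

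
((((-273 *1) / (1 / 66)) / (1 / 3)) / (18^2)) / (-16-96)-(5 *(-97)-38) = 50351 / 96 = 524.49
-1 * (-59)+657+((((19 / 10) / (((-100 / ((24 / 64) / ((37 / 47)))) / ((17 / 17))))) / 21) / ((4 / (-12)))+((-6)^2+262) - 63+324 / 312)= 25644142827 / 26936000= 952.04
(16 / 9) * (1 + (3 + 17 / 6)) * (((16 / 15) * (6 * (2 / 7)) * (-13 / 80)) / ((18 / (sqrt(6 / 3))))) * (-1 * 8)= 2.27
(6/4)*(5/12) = 5/8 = 0.62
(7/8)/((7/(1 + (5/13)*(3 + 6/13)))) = 0.29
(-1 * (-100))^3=1000000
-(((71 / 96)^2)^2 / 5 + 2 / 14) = -602555047 / 2972712960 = -0.20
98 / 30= 49 / 15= 3.27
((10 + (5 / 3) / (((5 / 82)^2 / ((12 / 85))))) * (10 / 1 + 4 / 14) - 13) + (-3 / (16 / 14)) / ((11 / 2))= 96906353 / 130900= 740.31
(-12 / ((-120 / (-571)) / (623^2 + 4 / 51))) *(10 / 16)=-13851356.49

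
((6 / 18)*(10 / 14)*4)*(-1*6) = -40 / 7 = -5.71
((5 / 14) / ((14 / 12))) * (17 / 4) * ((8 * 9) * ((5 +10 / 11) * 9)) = 4981.73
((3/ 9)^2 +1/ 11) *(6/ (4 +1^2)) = 8/ 33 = 0.24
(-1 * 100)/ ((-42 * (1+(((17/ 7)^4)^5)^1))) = 284972379634328575/ 6096347229659758230020403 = 0.00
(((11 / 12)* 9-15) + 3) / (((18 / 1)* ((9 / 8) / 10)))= -50 / 27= -1.85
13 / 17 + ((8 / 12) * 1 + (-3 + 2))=0.43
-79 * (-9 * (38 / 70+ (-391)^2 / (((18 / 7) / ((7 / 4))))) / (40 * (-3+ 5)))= 20713190357 / 22400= 924696.00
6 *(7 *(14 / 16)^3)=28.14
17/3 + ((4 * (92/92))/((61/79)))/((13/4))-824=-1943023/2379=-816.74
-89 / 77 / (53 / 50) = -4450 / 4081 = -1.09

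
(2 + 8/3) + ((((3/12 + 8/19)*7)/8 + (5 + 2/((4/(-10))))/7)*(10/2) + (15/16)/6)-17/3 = 159/76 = 2.09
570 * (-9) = -5130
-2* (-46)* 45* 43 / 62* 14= 1246140 / 31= 40198.06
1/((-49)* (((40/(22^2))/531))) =-131.12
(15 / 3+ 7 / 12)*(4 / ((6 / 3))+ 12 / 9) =335 / 18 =18.61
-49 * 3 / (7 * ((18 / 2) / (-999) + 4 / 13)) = -30303 / 431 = -70.31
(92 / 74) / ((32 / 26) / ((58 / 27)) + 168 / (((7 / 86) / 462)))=8671 / 6650664012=0.00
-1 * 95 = -95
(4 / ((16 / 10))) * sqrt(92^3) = 460 * sqrt(23) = 2206.08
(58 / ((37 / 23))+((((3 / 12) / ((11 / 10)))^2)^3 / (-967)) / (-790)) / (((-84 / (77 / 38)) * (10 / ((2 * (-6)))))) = 1.04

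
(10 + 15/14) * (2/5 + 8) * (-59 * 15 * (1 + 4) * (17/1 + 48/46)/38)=-170782875/874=-195403.75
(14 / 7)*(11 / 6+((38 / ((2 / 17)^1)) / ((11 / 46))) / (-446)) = -17591 / 7359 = -2.39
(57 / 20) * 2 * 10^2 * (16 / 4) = 2280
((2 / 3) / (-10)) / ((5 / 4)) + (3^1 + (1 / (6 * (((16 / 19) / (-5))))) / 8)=18067 / 6400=2.82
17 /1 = 17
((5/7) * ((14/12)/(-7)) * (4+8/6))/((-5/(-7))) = -8/9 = -0.89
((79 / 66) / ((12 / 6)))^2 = 6241 / 17424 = 0.36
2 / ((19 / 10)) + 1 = 39 / 19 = 2.05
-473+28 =-445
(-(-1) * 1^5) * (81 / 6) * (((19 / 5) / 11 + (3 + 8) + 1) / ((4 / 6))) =54999 / 220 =250.00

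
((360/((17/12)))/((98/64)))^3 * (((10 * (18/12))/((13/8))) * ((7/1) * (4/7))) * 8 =10144540954460160000/7514123981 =1350063025.33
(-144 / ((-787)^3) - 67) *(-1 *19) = 620515449283 / 487443403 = 1273.00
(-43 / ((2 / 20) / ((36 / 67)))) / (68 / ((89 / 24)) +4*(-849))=114810 / 1678417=0.07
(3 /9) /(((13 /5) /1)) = 5 /39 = 0.13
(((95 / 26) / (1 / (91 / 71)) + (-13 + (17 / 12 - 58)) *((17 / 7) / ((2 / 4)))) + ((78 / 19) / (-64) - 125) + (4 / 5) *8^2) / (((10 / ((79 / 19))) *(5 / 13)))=-440.16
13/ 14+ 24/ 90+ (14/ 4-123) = -12422/ 105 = -118.30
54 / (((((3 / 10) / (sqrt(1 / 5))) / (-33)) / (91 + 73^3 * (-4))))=1848500676 * sqrt(5)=4133373167.99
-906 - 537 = -1443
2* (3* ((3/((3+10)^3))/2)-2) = -8779/2197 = -4.00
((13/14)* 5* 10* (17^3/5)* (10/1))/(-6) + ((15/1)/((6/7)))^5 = 1051864175/672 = 1565274.07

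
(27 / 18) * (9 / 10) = 27 / 20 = 1.35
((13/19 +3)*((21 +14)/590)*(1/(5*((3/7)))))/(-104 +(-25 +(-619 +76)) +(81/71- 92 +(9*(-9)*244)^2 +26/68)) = 0.00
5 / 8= 0.62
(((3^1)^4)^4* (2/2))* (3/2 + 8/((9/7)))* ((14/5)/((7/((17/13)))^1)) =11302155747/65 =173879319.18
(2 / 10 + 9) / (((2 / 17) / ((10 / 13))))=782 / 13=60.15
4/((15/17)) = 4.53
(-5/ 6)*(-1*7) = 35/ 6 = 5.83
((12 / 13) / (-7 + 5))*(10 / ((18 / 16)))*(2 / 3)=-320 / 117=-2.74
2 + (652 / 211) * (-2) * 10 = -12618 / 211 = -59.80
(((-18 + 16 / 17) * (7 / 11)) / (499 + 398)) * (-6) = 4060 / 55913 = 0.07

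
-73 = -73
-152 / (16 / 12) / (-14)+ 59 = 470 / 7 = 67.14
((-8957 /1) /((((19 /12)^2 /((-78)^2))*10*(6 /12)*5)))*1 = -7847191872 /9025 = -869494.94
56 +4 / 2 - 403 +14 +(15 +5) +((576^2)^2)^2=12116574790945106558665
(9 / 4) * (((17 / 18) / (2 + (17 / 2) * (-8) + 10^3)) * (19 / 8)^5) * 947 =39862717801 / 244842496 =162.81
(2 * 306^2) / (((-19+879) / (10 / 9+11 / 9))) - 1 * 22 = 104512 / 215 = 486.10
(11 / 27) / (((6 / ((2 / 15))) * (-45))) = -11 / 54675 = -0.00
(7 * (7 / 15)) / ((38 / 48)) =392 / 95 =4.13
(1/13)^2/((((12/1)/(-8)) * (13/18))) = -0.01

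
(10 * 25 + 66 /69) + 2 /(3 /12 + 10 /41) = 475076 /1863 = 255.01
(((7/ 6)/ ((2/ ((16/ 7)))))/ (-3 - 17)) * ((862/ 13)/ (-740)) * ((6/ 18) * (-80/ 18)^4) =22067200/ 28402569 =0.78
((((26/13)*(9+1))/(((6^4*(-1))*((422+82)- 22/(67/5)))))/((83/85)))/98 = -28475/88702831728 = -0.00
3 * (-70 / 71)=-210 / 71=-2.96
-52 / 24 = -13 / 6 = -2.17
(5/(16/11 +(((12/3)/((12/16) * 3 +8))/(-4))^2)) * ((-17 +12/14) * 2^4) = -882.09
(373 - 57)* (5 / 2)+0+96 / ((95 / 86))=83306 / 95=876.91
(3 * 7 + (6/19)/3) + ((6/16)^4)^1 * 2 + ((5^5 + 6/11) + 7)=1349880353/428032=3153.69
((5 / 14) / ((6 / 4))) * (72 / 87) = 0.20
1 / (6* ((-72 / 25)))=-0.06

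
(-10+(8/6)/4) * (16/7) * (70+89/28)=-79228/49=-1616.90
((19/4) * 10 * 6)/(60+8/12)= 855/182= 4.70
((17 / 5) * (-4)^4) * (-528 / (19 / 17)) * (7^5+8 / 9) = -1969727524864 / 285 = -6911324648.65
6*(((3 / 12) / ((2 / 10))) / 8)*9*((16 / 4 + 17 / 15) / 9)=77 / 16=4.81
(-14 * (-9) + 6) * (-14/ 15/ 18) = -308/ 45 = -6.84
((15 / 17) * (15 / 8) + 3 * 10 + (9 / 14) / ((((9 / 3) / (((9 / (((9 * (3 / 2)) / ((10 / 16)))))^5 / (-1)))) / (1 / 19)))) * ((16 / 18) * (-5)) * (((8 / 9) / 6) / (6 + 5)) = -59363273575 / 31330297152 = -1.89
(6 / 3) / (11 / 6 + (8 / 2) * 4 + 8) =12 / 155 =0.08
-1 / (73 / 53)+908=66231 / 73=907.27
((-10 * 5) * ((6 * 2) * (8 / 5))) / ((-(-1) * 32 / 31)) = -930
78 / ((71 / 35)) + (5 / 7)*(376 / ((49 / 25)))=4273390 / 24353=175.48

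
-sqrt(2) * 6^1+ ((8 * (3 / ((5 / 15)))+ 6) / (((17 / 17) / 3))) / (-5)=-234 / 5-6 * sqrt(2)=-55.29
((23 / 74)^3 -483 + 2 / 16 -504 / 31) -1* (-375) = -389743857 / 3140486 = -124.10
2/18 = 1/9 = 0.11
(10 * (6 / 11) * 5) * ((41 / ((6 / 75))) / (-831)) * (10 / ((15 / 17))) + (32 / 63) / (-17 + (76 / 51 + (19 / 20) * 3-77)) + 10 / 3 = -187.30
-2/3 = -0.67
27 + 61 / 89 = 2464 / 89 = 27.69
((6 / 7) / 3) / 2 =1 / 7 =0.14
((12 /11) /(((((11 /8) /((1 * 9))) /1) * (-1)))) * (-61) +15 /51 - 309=260960 /2057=126.86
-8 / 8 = -1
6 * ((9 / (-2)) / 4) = -27 / 4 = -6.75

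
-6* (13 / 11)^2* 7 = -7098 / 121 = -58.66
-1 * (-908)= 908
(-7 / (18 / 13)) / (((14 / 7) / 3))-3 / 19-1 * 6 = -3133 / 228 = -13.74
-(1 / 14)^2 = -0.01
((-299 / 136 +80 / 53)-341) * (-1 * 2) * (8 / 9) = 547310 / 901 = 607.45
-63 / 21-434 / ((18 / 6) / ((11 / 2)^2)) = -26275 / 6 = -4379.17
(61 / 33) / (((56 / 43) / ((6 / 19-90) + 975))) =2101023 / 1672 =1256.59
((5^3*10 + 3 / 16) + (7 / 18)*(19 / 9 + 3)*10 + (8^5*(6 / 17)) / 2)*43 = 6681513505 / 22032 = 303264.05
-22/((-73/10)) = 220/73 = 3.01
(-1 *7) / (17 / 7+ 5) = -49 / 52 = -0.94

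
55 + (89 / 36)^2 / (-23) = 1631519 / 29808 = 54.73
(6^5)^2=60466176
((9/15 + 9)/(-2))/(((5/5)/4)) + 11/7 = -17.63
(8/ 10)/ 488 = 1/ 610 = 0.00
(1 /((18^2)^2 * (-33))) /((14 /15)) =-5 /16166304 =-0.00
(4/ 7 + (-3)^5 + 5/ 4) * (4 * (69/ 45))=-51773/ 35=-1479.23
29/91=0.32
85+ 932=1017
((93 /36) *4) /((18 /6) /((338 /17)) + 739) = 10478 /749499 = 0.01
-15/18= -5/6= -0.83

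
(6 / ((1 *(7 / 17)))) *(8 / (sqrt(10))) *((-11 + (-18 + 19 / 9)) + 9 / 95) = -3115624 *sqrt(10) / 9975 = -987.72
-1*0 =0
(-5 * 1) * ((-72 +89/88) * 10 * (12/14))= 468525/154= 3042.37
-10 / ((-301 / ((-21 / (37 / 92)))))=-2760 / 1591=-1.73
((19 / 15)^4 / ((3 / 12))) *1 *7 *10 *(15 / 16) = 912247 / 1350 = 675.74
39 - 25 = 14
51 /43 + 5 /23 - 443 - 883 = -1310026 /989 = -1324.60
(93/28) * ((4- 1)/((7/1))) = 279/196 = 1.42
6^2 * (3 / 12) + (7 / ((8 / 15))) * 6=351 / 4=87.75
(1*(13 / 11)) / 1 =13 / 11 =1.18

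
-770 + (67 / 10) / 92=-708333 / 920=-769.93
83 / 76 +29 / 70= 4007 / 2660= 1.51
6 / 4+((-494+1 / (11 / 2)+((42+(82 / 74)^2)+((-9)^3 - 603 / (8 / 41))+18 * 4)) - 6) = -4202.47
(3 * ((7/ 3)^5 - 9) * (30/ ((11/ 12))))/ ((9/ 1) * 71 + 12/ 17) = 397664/ 43065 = 9.23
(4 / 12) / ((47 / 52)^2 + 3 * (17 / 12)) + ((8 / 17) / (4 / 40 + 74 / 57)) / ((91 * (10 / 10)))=0.07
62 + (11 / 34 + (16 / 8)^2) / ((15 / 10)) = 1103 / 17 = 64.88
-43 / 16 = -2.69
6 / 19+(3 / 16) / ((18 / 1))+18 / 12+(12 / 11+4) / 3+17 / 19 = 29547 / 6688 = 4.42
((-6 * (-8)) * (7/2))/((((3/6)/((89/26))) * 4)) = 287.54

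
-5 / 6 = -0.83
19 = 19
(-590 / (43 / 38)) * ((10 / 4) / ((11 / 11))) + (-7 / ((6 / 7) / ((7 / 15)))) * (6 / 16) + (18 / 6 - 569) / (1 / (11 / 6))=-24175469 / 10320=-2342.58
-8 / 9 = -0.89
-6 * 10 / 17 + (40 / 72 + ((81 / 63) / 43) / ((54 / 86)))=-3134 / 1071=-2.93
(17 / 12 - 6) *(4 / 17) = -55 / 51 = -1.08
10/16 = 5/8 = 0.62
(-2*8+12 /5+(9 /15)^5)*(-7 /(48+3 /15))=295799 /150625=1.96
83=83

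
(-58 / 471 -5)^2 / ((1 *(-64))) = -5822569 / 14197824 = -0.41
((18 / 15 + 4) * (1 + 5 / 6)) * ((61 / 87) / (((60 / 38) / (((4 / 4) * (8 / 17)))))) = 662948 / 332775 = 1.99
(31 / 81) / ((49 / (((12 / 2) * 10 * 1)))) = 620 / 1323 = 0.47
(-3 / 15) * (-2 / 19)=2 / 95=0.02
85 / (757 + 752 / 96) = 510 / 4589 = 0.11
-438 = -438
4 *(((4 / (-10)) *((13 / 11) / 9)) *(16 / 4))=-416 / 495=-0.84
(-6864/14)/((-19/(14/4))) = 90.32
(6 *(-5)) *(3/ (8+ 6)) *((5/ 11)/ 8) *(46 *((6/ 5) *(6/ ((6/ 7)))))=-3105/ 22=-141.14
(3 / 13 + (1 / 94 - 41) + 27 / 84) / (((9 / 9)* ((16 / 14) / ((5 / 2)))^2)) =-121064825 / 625664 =-193.50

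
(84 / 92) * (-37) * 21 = -16317 / 23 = -709.43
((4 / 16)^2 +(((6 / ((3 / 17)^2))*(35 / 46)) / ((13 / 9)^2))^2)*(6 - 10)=-1193396565169 / 60435076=-19746.75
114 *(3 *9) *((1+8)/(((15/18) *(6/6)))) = 166212/5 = 33242.40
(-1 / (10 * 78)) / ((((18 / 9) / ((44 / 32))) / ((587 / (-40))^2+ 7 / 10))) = -3802579 / 19968000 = -0.19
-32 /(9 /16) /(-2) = 28.44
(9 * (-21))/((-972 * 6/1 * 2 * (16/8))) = 7/864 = 0.01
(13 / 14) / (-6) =-13 / 84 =-0.15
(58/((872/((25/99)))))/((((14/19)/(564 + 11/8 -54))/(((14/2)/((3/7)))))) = 394474675/2071872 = 190.40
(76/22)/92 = 19/506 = 0.04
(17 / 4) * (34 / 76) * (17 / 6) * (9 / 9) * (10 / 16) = 24565 / 7296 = 3.37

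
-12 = -12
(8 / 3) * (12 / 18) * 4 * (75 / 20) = 80 / 3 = 26.67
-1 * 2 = -2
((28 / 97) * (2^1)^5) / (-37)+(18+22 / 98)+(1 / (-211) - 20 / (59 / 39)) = 10398618598 / 2189293589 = 4.75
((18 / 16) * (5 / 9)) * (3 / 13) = 15 / 104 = 0.14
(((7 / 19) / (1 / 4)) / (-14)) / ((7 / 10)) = -20 / 133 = -0.15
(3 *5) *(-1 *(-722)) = 10830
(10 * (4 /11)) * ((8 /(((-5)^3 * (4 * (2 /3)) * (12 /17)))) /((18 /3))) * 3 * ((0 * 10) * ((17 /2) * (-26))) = 0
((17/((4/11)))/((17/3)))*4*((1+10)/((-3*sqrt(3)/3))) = -209.58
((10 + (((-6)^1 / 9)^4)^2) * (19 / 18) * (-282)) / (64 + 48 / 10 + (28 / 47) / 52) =-179690022590 / 4137740577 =-43.43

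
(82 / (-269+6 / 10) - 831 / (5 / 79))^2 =1940535004662016 / 11256025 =172399670.81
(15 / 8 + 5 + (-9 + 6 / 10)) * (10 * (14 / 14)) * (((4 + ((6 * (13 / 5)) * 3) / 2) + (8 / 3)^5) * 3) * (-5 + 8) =-12024991 / 540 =-22268.50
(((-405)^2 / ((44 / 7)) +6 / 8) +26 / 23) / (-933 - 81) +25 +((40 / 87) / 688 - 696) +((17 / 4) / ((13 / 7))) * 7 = -145177724443 / 213271916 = -680.72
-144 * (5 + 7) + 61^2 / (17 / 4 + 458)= -3180188 / 1849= -1719.95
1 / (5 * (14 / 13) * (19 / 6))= 39 / 665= 0.06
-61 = -61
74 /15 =4.93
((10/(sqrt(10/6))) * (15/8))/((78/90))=225 * sqrt(15)/52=16.76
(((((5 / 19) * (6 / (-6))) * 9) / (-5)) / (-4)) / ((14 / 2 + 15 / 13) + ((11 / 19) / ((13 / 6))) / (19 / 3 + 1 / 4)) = -0.01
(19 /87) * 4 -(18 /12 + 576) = -100333 /174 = -576.63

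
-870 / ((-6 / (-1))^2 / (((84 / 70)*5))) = -145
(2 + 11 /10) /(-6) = -31 /60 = -0.52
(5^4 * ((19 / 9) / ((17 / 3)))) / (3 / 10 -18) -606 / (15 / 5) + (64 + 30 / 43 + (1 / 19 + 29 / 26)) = -28626450155 / 191751534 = -149.29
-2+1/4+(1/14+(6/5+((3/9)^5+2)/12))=-15899/51030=-0.31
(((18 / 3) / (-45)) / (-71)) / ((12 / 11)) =0.00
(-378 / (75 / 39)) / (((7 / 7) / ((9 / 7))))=-6318 / 25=-252.72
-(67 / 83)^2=-0.65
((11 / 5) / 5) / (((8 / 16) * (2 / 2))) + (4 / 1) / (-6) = 16 / 75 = 0.21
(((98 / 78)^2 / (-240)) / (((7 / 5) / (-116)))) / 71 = 9947 / 1295892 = 0.01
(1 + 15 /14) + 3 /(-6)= 11 /7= 1.57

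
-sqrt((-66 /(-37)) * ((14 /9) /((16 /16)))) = -2 * sqrt(8547) /111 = -1.67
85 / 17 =5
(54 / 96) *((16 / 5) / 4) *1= 9 / 20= 0.45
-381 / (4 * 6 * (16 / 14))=-889 / 64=-13.89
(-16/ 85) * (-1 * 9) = 144/ 85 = 1.69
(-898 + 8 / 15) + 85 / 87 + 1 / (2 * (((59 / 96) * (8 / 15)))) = -7656419 / 8555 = -894.96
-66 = -66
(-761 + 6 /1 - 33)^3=-489303872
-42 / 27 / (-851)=14 / 7659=0.00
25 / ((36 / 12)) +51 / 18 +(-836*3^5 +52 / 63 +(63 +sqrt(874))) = -25587199 / 126 +sqrt(874) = -203043.44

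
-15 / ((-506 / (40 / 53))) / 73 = 300 / 978857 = 0.00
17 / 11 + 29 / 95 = 1934 / 1045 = 1.85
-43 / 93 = -0.46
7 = 7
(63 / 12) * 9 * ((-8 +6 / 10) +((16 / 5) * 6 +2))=13041 / 20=652.05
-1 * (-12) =12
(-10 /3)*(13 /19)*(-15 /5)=130 /19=6.84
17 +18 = 35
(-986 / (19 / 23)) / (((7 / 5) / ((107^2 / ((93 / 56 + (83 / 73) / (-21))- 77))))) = 454890019344 / 3513575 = 129466.43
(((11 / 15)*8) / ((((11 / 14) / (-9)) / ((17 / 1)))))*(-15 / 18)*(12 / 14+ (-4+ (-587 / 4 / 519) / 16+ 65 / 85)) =-9469981 / 4152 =-2280.82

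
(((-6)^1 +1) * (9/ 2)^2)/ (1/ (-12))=1215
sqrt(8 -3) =sqrt(5) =2.24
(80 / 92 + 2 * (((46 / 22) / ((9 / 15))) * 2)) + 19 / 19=11999 / 759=15.81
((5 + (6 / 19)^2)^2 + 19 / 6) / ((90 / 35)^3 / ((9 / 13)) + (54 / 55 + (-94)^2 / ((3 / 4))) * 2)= 430344324025 / 347964944516104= 0.00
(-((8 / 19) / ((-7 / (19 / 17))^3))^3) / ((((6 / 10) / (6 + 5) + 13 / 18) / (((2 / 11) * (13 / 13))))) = 4335748392960 / 3680009945042721028151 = 0.00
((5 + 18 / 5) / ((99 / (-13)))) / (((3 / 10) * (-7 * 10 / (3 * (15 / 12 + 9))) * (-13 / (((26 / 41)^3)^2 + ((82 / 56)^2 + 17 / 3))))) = -3783601601412209 / 3776763856662720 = -1.00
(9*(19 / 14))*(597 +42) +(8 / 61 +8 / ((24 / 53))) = 20041825 / 2562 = 7822.73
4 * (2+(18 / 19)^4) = 1462472 / 130321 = 11.22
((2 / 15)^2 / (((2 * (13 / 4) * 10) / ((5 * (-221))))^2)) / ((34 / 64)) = 2176 / 225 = 9.67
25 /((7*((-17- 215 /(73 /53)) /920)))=-419750 /22113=-18.98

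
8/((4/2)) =4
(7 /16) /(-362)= -7 /5792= -0.00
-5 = -5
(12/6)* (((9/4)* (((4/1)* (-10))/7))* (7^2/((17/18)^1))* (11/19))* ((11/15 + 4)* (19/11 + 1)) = -3220560/323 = -9970.77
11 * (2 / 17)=22 / 17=1.29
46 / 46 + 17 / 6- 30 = -157 / 6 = -26.17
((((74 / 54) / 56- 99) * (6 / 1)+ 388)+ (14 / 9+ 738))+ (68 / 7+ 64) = 7289 / 12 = 607.42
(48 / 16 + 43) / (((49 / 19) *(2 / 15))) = 6555 / 49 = 133.78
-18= -18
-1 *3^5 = -243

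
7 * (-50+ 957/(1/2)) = 13048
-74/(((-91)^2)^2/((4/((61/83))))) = -24568/4183072621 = -0.00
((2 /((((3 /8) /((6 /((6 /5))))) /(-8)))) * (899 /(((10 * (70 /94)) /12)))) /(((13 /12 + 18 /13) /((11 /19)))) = -1687415808 /23275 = -72499.07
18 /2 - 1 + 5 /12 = 101 /12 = 8.42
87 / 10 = 8.70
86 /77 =1.12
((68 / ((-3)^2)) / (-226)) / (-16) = 17 / 8136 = 0.00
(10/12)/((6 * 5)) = 1/36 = 0.03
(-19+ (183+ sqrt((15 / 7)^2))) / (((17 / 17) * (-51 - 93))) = -1163 / 1008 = -1.15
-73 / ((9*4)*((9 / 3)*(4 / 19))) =-1387 / 432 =-3.21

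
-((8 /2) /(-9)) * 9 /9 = 0.44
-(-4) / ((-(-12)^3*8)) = 1 / 3456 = 0.00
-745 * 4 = -2980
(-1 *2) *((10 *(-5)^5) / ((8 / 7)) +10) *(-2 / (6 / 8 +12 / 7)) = -1020460 / 23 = -44367.83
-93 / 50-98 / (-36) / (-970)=-162623 / 87300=-1.86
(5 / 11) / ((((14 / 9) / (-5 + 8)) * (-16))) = -135 / 2464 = -0.05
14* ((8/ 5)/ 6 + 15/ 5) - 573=-7909/ 15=-527.27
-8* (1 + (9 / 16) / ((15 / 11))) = -113 / 10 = -11.30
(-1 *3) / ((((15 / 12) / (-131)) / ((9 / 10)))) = 7074 / 25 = 282.96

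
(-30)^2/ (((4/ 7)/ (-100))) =-157500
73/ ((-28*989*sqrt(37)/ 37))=-73*sqrt(37)/ 27692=-0.02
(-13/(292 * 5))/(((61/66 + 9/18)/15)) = -1287/13724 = -0.09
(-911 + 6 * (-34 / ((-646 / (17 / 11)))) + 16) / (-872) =186953 / 182248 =1.03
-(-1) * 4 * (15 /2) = 30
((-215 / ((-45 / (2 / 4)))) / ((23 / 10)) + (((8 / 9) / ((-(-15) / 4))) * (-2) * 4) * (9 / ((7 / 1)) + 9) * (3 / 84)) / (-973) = -17347 / 49345695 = -0.00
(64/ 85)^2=4096/ 7225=0.57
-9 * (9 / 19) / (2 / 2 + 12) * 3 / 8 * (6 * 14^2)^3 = -49401285696 / 247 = -200005205.25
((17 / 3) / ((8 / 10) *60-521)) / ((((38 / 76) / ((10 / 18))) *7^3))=-170 / 4380453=-0.00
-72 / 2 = -36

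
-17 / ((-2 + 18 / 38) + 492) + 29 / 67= 248610 / 624373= 0.40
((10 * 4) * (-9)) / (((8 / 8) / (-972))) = 349920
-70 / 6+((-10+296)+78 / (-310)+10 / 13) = 274.85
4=4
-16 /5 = -3.20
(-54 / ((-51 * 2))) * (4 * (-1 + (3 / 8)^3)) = -4365 / 2176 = -2.01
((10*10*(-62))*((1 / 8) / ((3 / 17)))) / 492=-13175 / 1476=-8.93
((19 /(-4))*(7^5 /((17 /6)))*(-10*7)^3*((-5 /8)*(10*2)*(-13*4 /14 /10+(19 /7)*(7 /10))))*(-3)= 9417728919375 /17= 553984054080.88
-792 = -792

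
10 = 10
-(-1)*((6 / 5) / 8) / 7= 3 / 140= 0.02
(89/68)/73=89/4964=0.02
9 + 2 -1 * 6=5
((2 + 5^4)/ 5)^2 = 393129/ 25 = 15725.16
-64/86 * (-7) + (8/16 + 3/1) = 749/86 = 8.71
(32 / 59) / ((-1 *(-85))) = 32 / 5015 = 0.01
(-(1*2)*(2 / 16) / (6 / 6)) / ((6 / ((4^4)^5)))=-137438953472 / 3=-45812984490.67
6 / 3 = 2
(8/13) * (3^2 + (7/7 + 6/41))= 256/41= 6.24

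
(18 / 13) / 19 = 0.07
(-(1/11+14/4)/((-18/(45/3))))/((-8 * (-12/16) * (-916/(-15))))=1975/241824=0.01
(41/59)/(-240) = -41/14160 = -0.00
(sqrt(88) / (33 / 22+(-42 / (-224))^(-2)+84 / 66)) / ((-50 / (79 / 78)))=-2607 * sqrt(22) / 2008825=-0.01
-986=-986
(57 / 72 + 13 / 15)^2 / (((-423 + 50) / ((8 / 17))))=-39601 / 11413800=-0.00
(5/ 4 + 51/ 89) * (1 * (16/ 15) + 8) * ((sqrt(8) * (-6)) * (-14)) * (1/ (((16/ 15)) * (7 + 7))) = 33099 * sqrt(2)/ 178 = 262.97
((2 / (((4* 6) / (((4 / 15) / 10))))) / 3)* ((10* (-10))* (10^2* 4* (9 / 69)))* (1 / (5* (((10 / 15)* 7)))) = -80 / 483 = -0.17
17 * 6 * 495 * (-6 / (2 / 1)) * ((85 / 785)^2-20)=74627905770 / 24649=3027624.07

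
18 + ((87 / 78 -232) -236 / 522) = -1447703 / 6786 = -213.34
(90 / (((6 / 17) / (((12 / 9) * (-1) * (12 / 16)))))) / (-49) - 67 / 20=1.85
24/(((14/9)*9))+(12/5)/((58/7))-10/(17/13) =-97372/17255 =-5.64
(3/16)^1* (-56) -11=-43/2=-21.50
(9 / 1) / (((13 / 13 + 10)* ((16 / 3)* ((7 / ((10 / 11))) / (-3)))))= -405 / 6776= -0.06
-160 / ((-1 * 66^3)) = 20 / 35937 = 0.00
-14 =-14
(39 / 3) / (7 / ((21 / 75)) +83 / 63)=819 / 1658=0.49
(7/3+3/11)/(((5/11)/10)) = 172/3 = 57.33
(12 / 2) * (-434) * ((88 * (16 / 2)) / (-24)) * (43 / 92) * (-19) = -15601432 / 23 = -678323.13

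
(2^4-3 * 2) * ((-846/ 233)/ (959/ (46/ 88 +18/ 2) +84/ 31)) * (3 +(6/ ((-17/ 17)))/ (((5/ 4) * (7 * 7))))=-3906480717/ 3834034106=-1.02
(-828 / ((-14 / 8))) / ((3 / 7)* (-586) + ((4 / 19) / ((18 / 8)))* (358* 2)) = -283176 / 110213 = -2.57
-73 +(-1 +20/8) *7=-125/2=-62.50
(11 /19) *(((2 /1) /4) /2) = 11 /76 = 0.14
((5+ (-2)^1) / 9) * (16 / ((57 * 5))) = 16 / 855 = 0.02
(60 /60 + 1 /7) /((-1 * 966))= -4 /3381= -0.00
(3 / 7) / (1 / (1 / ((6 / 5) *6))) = 5 / 84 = 0.06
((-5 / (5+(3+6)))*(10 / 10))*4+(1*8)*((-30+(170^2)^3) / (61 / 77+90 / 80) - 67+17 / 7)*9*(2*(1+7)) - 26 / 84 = 719409237308952068923 / 49602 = 14503633670193783.90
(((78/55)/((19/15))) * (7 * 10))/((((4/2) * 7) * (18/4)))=260/209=1.24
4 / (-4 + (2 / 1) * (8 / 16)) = -1.33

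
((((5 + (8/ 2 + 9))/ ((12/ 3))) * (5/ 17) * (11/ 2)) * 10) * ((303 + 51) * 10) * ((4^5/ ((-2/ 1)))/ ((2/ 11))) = -12336192000/ 17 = -725658352.94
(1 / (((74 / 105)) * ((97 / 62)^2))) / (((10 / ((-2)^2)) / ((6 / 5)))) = 484344 / 1740665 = 0.28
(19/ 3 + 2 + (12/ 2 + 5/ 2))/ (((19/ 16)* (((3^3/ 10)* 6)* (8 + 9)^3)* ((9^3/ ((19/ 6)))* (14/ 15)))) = 5050/ 6092262477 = 0.00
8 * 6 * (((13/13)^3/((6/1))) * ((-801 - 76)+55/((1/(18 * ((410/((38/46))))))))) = 3923805.05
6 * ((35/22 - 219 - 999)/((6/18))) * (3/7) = -103221/11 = -9383.73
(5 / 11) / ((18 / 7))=35 / 198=0.18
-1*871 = -871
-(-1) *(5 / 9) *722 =3610 / 9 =401.11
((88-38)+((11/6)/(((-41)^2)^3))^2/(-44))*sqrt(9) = 162457130162636539783189/1083047534417576931888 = 150.00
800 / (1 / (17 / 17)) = 800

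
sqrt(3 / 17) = sqrt(51) / 17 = 0.42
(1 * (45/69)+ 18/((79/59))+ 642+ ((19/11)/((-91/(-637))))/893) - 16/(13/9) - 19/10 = 78539625477/122120570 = 643.13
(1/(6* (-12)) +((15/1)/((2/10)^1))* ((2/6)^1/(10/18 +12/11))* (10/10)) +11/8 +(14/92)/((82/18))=16.58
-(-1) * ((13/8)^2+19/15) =3751/960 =3.91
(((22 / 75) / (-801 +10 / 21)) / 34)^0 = 1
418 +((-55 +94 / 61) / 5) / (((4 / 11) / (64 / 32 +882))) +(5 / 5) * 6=-25567.77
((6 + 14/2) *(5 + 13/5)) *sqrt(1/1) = 494/5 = 98.80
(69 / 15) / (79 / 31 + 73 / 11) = 7843 / 15660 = 0.50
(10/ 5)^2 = 4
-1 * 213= -213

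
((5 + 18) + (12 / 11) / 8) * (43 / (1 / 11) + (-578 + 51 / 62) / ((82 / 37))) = 550069683 / 111848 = 4918.01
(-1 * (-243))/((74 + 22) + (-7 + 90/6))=243/104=2.34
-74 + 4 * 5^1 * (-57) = -1214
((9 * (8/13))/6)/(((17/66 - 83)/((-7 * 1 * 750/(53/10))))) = 41580000/3762629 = 11.05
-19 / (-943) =19 / 943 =0.02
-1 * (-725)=725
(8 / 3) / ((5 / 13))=104 / 15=6.93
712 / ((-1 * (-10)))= 71.20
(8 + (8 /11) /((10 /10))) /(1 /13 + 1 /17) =64.29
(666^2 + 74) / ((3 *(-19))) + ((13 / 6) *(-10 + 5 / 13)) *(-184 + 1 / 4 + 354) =-5166415 / 456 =-11329.86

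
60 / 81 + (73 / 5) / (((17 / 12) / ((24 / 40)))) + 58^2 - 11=38555131 / 11475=3359.92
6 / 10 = 3 / 5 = 0.60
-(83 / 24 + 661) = -15947 / 24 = -664.46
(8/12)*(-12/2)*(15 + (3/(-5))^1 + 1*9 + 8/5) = -100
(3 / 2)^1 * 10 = 15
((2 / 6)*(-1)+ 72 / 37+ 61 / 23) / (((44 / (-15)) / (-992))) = 13501120 / 9361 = 1442.27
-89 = -89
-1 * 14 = -14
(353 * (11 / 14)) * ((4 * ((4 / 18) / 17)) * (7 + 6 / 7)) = 854260 / 7497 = 113.95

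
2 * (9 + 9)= 36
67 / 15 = 4.47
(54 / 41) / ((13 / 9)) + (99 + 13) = 60182 / 533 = 112.91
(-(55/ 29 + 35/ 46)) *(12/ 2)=-10635/ 667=-15.94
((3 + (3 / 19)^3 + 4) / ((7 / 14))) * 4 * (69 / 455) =5303616 / 624169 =8.50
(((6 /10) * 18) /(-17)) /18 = -3 /85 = -0.04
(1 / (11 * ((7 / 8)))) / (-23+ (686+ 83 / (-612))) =4896 / 31236821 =0.00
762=762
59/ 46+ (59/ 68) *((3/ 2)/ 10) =1.41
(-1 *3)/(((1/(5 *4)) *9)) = -20/3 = -6.67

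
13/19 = 0.68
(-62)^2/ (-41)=-3844/ 41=-93.76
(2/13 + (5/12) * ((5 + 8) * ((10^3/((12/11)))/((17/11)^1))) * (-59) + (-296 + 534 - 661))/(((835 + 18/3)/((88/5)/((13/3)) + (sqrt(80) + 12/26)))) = -3042.24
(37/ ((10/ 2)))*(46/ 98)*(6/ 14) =2553/ 1715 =1.49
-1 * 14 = -14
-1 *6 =-6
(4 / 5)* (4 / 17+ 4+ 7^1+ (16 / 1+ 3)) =2056 / 85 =24.19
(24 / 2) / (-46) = -6 / 23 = -0.26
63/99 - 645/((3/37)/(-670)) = 58628357/11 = 5329850.64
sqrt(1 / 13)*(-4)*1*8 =-32*sqrt(13) / 13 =-8.88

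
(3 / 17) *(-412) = -1236 / 17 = -72.71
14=14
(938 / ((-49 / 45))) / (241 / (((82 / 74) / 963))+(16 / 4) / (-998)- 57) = -61683885 / 14993237644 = -0.00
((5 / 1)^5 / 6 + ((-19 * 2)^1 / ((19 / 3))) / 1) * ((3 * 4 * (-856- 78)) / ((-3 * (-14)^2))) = 1442563 / 147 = 9813.35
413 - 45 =368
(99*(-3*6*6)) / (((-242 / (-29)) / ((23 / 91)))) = -324162 / 1001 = -323.84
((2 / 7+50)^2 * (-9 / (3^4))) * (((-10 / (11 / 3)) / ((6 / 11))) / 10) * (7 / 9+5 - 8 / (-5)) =20568064 / 19845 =1036.44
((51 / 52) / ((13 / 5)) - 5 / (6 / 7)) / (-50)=2213 / 20280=0.11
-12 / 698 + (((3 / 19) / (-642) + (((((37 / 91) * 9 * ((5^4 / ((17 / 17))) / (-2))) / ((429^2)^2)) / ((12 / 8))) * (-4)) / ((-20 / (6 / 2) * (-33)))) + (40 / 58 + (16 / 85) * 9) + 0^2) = 2.37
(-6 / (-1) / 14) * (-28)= -12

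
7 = 7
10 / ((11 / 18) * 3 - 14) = -60 / 73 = -0.82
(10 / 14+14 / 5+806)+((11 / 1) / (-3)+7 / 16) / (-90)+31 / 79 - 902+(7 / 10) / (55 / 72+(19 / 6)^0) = -5561925815 / 60679584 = -91.66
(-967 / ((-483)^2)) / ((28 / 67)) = -64789 / 6532092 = -0.01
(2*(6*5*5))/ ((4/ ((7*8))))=4200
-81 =-81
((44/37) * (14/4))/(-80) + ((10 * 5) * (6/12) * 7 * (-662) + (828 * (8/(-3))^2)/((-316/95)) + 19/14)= -96263948241/818440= -117618.82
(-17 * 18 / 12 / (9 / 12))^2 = 1156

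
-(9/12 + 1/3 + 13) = -169/12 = -14.08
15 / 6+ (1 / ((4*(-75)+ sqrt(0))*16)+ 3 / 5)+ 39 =202079 / 4800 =42.10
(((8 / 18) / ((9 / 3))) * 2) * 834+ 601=7633 / 9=848.11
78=78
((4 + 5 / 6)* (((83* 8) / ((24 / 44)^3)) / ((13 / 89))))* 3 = 285130813 / 702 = 406169.25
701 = 701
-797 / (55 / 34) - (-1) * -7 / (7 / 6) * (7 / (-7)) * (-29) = -36668 / 55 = -666.69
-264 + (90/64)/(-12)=-33807/128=-264.12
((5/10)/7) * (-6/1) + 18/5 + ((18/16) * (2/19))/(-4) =33429/10640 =3.14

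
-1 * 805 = -805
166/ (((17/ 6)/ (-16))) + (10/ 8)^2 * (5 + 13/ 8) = -2017283/ 2176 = -927.06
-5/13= -0.38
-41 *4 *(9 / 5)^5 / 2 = -4842018 / 3125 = -1549.45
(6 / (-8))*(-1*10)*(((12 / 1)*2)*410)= 73800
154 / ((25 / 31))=4774 / 25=190.96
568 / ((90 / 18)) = 568 / 5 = 113.60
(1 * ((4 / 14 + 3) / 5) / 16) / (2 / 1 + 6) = 23 / 4480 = 0.01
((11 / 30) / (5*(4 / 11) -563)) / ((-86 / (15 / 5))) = 121 / 5308780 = 0.00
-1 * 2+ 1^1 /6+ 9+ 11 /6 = 9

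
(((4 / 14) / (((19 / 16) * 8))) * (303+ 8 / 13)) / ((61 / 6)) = 94728 / 105469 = 0.90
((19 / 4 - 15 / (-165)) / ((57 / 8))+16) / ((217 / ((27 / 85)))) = 13446 / 550715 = 0.02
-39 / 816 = -13 / 272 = -0.05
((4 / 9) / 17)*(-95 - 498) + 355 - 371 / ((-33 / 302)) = 6285515 / 1683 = 3734.71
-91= -91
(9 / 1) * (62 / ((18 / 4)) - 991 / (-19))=11275 / 19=593.42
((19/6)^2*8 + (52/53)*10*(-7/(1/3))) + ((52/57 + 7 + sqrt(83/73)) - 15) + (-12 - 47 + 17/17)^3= -1769504558/9063 + sqrt(6059)/73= -195243.84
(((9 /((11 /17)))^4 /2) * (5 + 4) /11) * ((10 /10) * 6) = 14795494587 /161051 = 91868.38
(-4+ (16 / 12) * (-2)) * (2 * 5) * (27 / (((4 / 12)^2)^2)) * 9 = -1312200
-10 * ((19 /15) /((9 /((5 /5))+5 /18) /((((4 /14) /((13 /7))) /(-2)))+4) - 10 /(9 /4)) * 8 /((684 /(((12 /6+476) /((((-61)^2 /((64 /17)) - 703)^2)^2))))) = 13499271995195392 /359525554362681581525625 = 0.00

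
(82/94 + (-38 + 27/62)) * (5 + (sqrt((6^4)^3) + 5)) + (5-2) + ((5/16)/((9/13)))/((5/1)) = -359248779427/209808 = -1712273.98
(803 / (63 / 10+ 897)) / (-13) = -8030 / 117429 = -0.07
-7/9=-0.78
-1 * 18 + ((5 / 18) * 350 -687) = -5470 / 9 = -607.78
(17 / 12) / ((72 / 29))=0.57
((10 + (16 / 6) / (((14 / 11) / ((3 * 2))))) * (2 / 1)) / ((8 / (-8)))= -316 / 7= -45.14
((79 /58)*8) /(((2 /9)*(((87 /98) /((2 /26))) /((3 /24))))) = 11613 /21866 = 0.53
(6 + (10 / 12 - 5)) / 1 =11 / 6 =1.83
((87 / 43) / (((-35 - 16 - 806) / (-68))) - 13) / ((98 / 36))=-8516646 / 1805699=-4.72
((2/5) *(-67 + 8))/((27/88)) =-10384/135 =-76.92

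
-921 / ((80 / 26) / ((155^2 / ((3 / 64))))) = -153414040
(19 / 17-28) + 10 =-16.88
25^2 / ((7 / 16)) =10000 / 7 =1428.57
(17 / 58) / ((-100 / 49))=-833 / 5800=-0.14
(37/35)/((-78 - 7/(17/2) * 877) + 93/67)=-42143/31846045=-0.00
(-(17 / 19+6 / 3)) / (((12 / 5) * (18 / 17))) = -4675 / 4104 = -1.14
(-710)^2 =504100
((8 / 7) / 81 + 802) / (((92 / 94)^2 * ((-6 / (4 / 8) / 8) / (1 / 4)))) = -139.54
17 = 17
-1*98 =-98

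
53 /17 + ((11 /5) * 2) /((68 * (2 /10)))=117 /34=3.44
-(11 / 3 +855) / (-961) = 2576 / 2883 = 0.89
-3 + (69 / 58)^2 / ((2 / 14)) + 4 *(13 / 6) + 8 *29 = 2498513 / 10092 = 247.57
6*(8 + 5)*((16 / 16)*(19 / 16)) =92.62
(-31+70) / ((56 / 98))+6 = 297 / 4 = 74.25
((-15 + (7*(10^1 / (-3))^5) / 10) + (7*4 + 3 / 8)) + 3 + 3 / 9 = -527519 / 1944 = -271.36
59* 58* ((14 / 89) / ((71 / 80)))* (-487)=-295378.33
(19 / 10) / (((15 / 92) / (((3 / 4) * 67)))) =29279 / 50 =585.58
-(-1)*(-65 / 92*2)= -65 / 46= -1.41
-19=-19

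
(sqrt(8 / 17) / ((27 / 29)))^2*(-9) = -4.89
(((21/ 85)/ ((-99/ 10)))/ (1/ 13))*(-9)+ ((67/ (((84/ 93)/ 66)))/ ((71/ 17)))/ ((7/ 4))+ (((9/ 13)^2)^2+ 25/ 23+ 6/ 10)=1441672659147157/ 2136816777095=674.68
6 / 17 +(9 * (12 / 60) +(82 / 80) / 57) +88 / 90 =366131 / 116280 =3.15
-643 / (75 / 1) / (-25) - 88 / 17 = -154069 / 31875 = -4.83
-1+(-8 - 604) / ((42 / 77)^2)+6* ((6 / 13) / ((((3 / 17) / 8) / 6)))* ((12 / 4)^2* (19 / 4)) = 391854 / 13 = 30142.62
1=1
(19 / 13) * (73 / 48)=1387 / 624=2.22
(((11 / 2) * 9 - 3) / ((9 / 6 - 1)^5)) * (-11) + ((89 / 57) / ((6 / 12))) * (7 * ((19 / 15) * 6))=-243028 / 15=-16201.87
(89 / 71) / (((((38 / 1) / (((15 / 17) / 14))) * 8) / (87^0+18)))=1335 / 270368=0.00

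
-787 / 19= -41.42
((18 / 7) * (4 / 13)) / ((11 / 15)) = 1080 / 1001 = 1.08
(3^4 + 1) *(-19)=-1558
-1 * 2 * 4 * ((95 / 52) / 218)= -95 / 1417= -0.07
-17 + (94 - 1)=76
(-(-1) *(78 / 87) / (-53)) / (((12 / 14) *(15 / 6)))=-182 / 23055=-0.01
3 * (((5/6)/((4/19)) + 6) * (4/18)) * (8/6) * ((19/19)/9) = 239/243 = 0.98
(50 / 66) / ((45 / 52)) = 0.88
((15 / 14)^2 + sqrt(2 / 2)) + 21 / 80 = 9449 / 3920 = 2.41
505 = 505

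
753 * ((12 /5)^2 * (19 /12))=171684 /25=6867.36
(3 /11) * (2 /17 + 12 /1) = 3.30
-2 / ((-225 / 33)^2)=-242 / 5625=-0.04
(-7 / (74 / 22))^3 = -456533 / 50653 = -9.01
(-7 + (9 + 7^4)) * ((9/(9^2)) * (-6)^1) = -1602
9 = 9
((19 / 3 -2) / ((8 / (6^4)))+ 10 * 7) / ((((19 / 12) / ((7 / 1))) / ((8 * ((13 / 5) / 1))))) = 6744192 / 95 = 70991.49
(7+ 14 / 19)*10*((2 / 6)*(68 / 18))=16660 / 171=97.43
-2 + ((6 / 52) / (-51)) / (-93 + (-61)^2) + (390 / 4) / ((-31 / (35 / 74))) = -6414706041 / 1839301672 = -3.49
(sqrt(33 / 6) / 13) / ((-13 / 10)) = -5 * sqrt(22) / 169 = -0.14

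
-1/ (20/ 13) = -13/ 20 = -0.65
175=175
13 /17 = 0.76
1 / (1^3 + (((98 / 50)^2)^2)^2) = 152587890625 / 33385518460226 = 0.00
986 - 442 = 544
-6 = -6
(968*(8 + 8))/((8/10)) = 19360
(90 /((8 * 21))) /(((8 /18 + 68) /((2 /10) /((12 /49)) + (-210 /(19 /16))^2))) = 124419249 /508288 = 244.78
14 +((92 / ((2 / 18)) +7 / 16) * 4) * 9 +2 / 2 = 119355 / 4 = 29838.75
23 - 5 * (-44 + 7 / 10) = 479 / 2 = 239.50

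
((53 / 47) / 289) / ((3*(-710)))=-53 / 28931790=-0.00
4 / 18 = 2 / 9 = 0.22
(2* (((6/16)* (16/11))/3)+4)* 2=96/11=8.73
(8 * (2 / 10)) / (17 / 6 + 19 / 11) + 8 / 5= 2936 / 1505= 1.95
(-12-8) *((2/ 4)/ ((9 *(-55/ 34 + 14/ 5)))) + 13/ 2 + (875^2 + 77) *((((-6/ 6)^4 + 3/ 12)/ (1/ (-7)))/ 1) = -12120095474/ 1809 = -6699886.94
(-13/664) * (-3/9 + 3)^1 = -13/249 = -0.05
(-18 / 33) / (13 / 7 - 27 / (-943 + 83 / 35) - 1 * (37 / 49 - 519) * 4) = -358484 / 1363644447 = -0.00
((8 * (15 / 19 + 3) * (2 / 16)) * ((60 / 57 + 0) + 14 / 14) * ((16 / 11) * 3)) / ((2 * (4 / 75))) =1263600 / 3971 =318.21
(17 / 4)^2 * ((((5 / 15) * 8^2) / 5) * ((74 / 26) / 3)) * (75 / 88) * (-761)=-40686865 / 858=-47420.59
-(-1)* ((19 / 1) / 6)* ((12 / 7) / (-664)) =-19 / 2324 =-0.01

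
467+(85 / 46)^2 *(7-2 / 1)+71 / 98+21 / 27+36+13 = 498841471 / 933156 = 534.57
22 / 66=1 / 3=0.33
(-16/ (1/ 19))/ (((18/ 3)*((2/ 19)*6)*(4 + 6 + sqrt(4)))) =-361/ 54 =-6.69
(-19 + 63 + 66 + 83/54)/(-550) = -6023/29700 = -0.20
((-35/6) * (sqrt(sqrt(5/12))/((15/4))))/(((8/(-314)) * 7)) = 157 * sqrt(2) * 3^(3/4) * 5^(1/4)/108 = 7.01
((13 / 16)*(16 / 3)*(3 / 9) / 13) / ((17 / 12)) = 4 / 51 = 0.08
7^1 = 7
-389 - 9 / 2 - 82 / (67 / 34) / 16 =-396.10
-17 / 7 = -2.43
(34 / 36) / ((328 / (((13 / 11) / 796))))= 0.00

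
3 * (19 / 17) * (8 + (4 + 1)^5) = 178581 / 17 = 10504.76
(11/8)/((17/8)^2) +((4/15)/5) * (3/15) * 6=0.37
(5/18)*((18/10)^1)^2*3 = 27/10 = 2.70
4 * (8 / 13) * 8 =256 / 13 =19.69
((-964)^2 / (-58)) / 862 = -232324 / 12499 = -18.59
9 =9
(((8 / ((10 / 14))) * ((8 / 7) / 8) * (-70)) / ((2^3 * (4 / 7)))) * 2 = -49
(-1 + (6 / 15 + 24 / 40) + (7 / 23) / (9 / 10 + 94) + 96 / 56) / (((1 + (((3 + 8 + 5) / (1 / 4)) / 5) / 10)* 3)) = 6560350 / 26126919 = 0.25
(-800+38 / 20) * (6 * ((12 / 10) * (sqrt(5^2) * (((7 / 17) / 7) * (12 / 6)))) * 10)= -574632 / 17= -33801.88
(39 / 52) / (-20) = -3 / 80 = -0.04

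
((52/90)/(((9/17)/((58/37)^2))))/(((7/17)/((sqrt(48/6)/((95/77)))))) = 556096112 * sqrt(2)/52672275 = 14.93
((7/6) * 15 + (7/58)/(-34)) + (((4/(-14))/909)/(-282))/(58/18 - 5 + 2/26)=684460586003/39119970036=17.50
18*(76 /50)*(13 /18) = 494 /25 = 19.76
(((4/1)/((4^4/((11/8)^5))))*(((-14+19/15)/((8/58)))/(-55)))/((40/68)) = 1378640483/6291456000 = 0.22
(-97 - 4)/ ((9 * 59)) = -101/ 531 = -0.19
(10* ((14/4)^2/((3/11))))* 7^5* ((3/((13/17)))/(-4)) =-770012705/104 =-7403968.32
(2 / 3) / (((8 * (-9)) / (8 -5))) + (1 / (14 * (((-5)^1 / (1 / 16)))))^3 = -0.03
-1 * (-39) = 39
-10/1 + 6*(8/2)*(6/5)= 94/5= 18.80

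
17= 17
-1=-1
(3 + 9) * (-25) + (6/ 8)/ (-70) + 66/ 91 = -299.29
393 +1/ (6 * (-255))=601289/ 1530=393.00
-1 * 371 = -371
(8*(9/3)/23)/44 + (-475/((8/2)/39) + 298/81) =-379329305/81972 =-4627.55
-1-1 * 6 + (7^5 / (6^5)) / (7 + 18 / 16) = -425453 / 63180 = -6.73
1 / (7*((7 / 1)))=0.02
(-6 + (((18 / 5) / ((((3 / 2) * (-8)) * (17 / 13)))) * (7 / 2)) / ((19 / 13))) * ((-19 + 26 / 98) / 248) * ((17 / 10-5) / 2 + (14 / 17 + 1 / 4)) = -1142343 / 4005200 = -0.29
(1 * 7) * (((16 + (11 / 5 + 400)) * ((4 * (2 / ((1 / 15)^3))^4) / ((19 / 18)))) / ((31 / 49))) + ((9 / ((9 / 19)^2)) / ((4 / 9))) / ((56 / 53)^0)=85760188634925000212629 / 2356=36400759182905348137.79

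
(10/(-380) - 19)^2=522729/1444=362.00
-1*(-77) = 77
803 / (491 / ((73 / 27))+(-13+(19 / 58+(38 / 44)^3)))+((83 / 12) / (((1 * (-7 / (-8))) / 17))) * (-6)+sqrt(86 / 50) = -21447577423852 / 26757617789+sqrt(43) / 5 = -800.24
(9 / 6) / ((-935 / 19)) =-57 / 1870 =-0.03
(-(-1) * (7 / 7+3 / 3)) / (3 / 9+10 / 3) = 6 / 11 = 0.55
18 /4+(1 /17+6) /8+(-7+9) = 987 /136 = 7.26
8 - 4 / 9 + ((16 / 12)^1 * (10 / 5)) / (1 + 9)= 352 / 45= 7.82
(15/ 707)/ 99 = 5/ 23331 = 0.00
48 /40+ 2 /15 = 4 /3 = 1.33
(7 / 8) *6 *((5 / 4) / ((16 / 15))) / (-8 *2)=-1575 / 4096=-0.38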